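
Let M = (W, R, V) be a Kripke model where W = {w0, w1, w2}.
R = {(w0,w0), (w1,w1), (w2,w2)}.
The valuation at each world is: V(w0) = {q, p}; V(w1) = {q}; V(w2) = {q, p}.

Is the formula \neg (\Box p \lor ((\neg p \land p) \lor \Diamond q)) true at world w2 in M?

At w2: \Box p \lor ((\neg p \land p) \lor \Diamond q) is true, so \neg (\Box p \lor ((\neg p \land p) \lor \Diamond q)) is false.
  At w2: \Box p is true, (\neg p \land p) \lor \Diamond q is true, so \Box p \lor ((\neg p \land p) \lor \Diamond q) is true.
    At w2: \Box p requires p at every successor {w2}.
      At w2: p is true.
    So \Box p is true at w2.
    At w2: \neg p \land p is false, \Diamond q is true, so (\neg p \land p) \lor \Diamond q is true.
      At w2: \Diamond q requires q at some successor in {w2}.
        q holds at w2, so \Diamond q is true at w2.

No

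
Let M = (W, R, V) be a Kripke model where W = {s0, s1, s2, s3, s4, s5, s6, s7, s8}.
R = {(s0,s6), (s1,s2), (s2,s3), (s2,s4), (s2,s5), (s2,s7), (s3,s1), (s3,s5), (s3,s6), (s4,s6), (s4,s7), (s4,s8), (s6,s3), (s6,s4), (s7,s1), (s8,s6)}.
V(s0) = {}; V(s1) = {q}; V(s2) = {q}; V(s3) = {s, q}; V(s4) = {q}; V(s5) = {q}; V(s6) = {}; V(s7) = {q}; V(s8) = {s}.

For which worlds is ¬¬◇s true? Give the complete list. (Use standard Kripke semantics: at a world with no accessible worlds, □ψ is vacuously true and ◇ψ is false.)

s2, s4, s6

Let φ = ¬¬◇s. Evaluate φ at each world:
  s0 (successors {s6}): φ is false.
  s1 (successors {s2}): φ is false.
  s2 (successors {s3, s4, s5, s7}): φ is true.
  s3 (successors {s1, s5, s6}): φ is false.
  s4 (successors {s6, s7, s8}): φ is true.
  s5 (successors ∅): φ is false.
  s6 (successors {s3, s4}): φ is true.
  s7 (successors {s1}): φ is false.
  s8 (successors {s6}): φ is false.
For instance, at s4:
  At s4: ¬◇s is false, so ¬¬◇s is true.
    At s4: ◇s is true, so ¬◇s is false.
      At s4: ◇s requires s at some successor in {s6, s7, s8}.
        s holds at s8, so ◇s is true at s4.
Satisfying worlds: {s2, s4, s6}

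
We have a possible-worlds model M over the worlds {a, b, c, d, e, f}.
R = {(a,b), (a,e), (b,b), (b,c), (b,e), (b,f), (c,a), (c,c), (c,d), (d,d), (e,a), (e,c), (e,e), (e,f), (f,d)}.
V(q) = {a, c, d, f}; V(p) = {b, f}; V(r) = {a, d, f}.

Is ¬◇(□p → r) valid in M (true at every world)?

Let φ = ¬◇(□p → r). Evaluate φ at each world:
  a (successors {b, e}): φ is false.
  b (successors {b, c, e, f}): φ is false.
  c (successors {a, c, d}): φ is false.
  d (successors {d}): φ is false.
  e (successors {a, c, e, f}): φ is false.
  f (successors {d}): φ is false.
Detail at a (counterexample):
  At a: ◇(□p → r) is true, so ¬◇(□p → r) is false.
    At a: ◇(□p → r) requires □p → r at some successor in {b, e}.
      □p → r holds at b, so ◇(□p → r) is true at a.

No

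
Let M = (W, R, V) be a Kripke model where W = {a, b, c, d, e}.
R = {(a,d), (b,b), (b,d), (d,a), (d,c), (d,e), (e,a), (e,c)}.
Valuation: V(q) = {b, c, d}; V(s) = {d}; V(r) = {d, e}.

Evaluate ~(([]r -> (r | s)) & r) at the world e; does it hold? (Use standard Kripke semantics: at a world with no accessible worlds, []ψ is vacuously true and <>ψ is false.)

At e: ([]r -> (r | s)) & r is true, so ~(([]r -> (r | s)) & r) is false.
  At e: []r -> (r | s) is true, r is true, so ([]r -> (r | s)) & r is true.
    At e: []r is false, r | s is true, so []r -> (r | s) is true.
      At e: []r requires r at every successor {a, c}.
        r fails at a, so []r is false at e.

No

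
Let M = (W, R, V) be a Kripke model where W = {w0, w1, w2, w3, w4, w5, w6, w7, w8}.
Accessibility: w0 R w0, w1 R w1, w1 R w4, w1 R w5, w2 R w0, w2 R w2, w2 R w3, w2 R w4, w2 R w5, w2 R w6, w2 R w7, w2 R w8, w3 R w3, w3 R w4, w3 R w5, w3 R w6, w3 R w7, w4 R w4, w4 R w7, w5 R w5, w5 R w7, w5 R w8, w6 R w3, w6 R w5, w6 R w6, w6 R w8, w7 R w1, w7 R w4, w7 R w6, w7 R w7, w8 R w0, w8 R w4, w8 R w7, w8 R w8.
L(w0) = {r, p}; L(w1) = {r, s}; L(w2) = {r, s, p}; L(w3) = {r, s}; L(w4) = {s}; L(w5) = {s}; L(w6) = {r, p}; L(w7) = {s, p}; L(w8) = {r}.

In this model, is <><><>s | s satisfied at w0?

Recall that <>ψ holds at a world iff ψ holds at some accessible world.
At w0: <><><>s is false, s is false, so <><><>s | s is false.
  At w0: <><><>s requires <><>s at some successor in {w0}.
    At w0: <><>s is false.
  So <><><>s is false at w0.

No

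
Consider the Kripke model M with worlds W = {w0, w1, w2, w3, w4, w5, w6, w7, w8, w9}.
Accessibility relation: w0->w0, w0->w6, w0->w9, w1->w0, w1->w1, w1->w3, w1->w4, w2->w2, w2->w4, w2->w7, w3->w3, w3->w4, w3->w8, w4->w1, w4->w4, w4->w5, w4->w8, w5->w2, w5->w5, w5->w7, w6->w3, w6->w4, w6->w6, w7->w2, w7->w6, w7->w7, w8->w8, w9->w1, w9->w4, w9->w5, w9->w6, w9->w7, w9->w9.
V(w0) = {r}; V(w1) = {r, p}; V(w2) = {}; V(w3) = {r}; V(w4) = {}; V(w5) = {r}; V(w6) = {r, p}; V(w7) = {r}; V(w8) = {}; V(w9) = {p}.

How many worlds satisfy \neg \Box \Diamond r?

Let φ = \neg \Box \Diamond r. Evaluate φ at each world:
  w0 (successors {w0, w6, w9}): φ is false.
  w1 (successors {w0, w1, w3, w4}): φ is false.
  w2 (successors {w2, w4, w7}): φ is false.
  w3 (successors {w3, w4, w8}): φ is true.
  w4 (successors {w1, w4, w5, w8}): φ is true.
  w5 (successors {w2, w5, w7}): φ is false.
  w6 (successors {w3, w4, w6}): φ is false.
  w7 (successors {w2, w6, w7}): φ is false.
  w8 (successors {w8}): φ is true.
  w9 (successors {w1, w4, w5, w6, w7, w9}): φ is false.
For instance, at w8:
  At w8: \Box \Diamond r is false, so \neg \Box \Diamond r is true.
    At w8: \Box \Diamond r requires \Diamond r at every successor {w8}.
      \Diamond r fails at w8, so \Box \Diamond r is false at w8.
Satisfying worlds: {w3, w4, w8}

3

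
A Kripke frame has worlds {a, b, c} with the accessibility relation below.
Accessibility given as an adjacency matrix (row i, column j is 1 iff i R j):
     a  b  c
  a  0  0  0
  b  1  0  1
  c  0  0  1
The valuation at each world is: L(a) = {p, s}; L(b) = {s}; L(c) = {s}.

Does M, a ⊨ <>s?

No

At a: no accessible worlds, so <>s is false.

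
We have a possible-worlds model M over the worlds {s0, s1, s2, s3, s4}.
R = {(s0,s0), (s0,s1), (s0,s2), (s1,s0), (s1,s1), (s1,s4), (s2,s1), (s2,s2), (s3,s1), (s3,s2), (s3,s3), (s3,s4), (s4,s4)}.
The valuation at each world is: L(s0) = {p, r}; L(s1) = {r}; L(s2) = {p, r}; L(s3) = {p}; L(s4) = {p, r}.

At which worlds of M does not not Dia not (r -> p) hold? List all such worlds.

s0, s1, s2, s3

Let φ = not not Dia not (r -> p). Evaluate φ at each world:
  s0 (successors {s0, s1, s2}): φ is true.
  s1 (successors {s0, s1, s4}): φ is true.
  s2 (successors {s1, s2}): φ is true.
  s3 (successors {s1, s2, s3, s4}): φ is true.
  s4 (successors {s4}): φ is false.
For instance, at s3:
  At s3: not Dia not (r -> p) is false, so not not Dia not (r -> p) is true.
    At s3: Dia not (r -> p) is true, so not Dia not (r -> p) is false.
      At s3: Dia not (r -> p) requires not (r -> p) at some successor in {s1, s2, s3, s4}.
        not (r -> p) holds at s1, so Dia not (r -> p) is true at s3.
Satisfying worlds: {s0, s1, s2, s3}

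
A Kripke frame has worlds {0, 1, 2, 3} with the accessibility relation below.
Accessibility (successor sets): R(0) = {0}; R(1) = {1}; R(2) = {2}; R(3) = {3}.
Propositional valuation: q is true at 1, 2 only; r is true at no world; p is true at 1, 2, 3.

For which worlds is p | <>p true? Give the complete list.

Let φ = p | <>p. Evaluate φ at each world:
  0 (successors {0}): φ is false.
  1 (successors {1}): φ is true.
  2 (successors {2}): φ is true.
  3 (successors {3}): φ is true.
For instance, at 2:
  At 2: p is true, <>p is true, so p | <>p is true.
    At 2: <>p requires p at some successor in {2}.
      p holds at 2, so <>p is true at 2.
Satisfying worlds: {1, 2, 3}

1, 2, 3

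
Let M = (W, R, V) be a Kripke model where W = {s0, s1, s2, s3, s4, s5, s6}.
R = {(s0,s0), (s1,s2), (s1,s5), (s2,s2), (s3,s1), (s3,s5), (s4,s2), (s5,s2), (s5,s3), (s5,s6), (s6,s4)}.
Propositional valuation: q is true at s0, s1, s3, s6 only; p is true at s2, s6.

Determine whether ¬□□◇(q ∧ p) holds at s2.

At s2: □□◇(q ∧ p) is false, so ¬□□◇(q ∧ p) is true.
  At s2: □□◇(q ∧ p) requires □◇(q ∧ p) at every successor {s2}.
    □◇(q ∧ p) fails at s2, so □□◇(q ∧ p) is false at s2.
      At s2: □◇(q ∧ p) requires ◇(q ∧ p) at every successor {s2}.
        ◇(q ∧ p) fails at s2, so □◇(q ∧ p) is false at s2.

Yes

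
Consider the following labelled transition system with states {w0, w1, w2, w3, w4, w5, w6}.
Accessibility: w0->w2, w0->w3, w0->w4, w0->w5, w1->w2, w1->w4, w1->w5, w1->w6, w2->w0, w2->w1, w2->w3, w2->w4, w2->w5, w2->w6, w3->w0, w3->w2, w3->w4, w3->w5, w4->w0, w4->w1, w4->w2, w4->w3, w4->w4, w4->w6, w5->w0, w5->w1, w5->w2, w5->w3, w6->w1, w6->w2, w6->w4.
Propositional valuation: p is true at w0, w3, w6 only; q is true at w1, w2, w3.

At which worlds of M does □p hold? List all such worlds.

Recall that □ψ holds at a world iff ψ holds at every accessible world, and ◇ψ holds iff ψ holds at some accessible world.
Let φ = □p. Evaluate φ at each world:
  w0 (successors {w2, w3, w4, w5}): φ is false.
  w1 (successors {w2, w4, w5, w6}): φ is false.
  w2 (successors {w0, w1, w3, w4, w5, w6}): φ is false.
  w3 (successors {w0, w2, w4, w5}): φ is false.
  w4 (successors {w0, w1, w2, w3, w4, w6}): φ is false.
  w5 (successors {w0, w1, w2, w3}): φ is false.
  w6 (successors {w1, w2, w4}): φ is false.
For instance, at w2:
  At w2: □p requires p at every successor {w0, w1, w3, w4, w5, w6}.
    p fails at w1, so □p is false at w2.
Satisfying worlds: none.

none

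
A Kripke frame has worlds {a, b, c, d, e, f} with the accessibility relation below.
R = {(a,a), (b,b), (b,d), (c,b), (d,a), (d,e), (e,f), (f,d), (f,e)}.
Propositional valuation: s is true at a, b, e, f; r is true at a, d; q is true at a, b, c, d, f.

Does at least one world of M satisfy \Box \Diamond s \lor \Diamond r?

Let φ = \Box \Diamond s \lor \Diamond r. Evaluate φ at each world:
  a (successors {a}): φ is true.
  b (successors {b, d}): φ is true.
  c (successors {b}): φ is true.
  d (successors {a, e}): φ is true.
  e (successors {f}): φ is true.
  f (successors {d, e}): φ is true.
Detail at a (witness):
  At a: \Box \Diamond s is true, \Diamond r is true, so \Box \Diamond s \lor \Diamond r is true.
    At a: \Box \Diamond s requires \Diamond s at every successor {a}.
      At a: \Diamond s is true.
    So \Box \Diamond s is true at a.
    At a: \Diamond r requires r at some successor in {a}.
      r holds at a, so \Diamond r is true at a.

Yes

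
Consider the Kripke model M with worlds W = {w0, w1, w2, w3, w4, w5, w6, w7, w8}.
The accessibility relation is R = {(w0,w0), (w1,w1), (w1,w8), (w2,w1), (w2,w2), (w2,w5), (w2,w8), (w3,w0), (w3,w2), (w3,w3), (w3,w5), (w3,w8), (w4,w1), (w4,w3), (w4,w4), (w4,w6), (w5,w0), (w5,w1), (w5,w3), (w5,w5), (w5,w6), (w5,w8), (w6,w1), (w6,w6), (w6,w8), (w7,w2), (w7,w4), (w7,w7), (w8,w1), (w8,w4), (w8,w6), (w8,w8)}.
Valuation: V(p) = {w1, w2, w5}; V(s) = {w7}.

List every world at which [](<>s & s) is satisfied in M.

none

Recall that []ψ holds at a world iff ψ holds at every accessible world, and <>ψ holds iff ψ holds at some accessible world.
Let φ = [](<>s & s). Evaluate φ at each world:
  w0 (successors {w0}): φ is false.
  w1 (successors {w1, w8}): φ is false.
  w2 (successors {w1, w2, w5, w8}): φ is false.
  w3 (successors {w0, w2, w3, w5, w8}): φ is false.
  w4 (successors {w1, w3, w4, w6}): φ is false.
  w5 (successors {w0, w1, w3, w5, w6, w8}): φ is false.
  w6 (successors {w1, w6, w8}): φ is false.
  w7 (successors {w2, w4, w7}): φ is false.
  w8 (successors {w1, w4, w6, w8}): φ is false.
For instance, at w2:
  At w2: [](<>s & s) requires <>s & s at every successor {w1, w2, w5, w8}.
    <>s & s fails at w1, so [](<>s & s) is false at w2.
      At w1: <>s is false, s is false, so <>s & s is false.
Satisfying worlds: none.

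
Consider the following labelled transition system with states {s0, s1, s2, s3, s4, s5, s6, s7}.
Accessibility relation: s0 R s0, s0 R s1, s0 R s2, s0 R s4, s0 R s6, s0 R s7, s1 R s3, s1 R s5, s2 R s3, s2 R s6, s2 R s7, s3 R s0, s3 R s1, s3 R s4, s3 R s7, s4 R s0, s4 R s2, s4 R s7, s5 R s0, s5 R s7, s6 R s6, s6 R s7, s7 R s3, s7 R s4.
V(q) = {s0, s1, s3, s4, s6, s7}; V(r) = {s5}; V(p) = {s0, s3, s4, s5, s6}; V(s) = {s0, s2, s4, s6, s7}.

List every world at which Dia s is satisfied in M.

Let φ = Dia s. Evaluate φ at each world:
  s0 (successors {s0, s1, s2, s4, s6, s7}): φ is true.
  s1 (successors {s3, s5}): φ is false.
  s2 (successors {s3, s6, s7}): φ is true.
  s3 (successors {s0, s1, s4, s7}): φ is true.
  s4 (successors {s0, s2, s7}): φ is true.
  s5 (successors {s0, s7}): φ is true.
  s6 (successors {s6, s7}): φ is true.
  s7 (successors {s3, s4}): φ is true.
For instance, at s1:
  At s1: Dia s requires s at some successor in {s3, s5}.
    At s3: s is false.
    At s5: s is false.
  So Dia s is false at s1.
Satisfying worlds: {s0, s2, s3, s4, s5, s6, s7}

s0, s2, s3, s4, s5, s6, s7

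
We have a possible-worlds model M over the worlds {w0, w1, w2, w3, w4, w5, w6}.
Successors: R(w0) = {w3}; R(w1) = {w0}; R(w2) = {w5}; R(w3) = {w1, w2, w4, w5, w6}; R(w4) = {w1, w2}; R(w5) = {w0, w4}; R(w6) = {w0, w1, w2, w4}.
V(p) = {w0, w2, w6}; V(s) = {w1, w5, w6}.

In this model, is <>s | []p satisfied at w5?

At w5: <>s is false, []p is false, so <>s | []p is false.
  At w5: <>s requires s at some successor in {w0, w4}.
    At w0: s is false.
    At w4: s is false.
  So <>s is false at w5.
  At w5: []p requires p at every successor {w0, w4}.
    p fails at w4, so []p is false at w5.

No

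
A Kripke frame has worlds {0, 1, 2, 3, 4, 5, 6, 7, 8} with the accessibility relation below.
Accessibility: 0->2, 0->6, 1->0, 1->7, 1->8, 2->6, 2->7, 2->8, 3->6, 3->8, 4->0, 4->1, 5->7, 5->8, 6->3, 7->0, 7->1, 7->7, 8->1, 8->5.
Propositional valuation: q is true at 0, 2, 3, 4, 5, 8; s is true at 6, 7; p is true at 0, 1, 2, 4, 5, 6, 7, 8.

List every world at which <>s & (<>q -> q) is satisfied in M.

Recall that <>ψ holds at a world iff ψ holds at some accessible world.
Let φ = <>s & (<>q -> q). Evaluate φ at each world:
  0 (successors {2, 6}): φ is true.
  1 (successors {0, 7, 8}): φ is false.
  2 (successors {6, 7, 8}): φ is true.
  3 (successors {6, 8}): φ is true.
  4 (successors {0, 1}): φ is false.
  5 (successors {7, 8}): φ is true.
  6 (successors {3}): φ is false.
  7 (successors {0, 1, 7}): φ is false.
  8 (successors {1, 5}): φ is false.
For instance, at 7:
  At 7: <>s is true, <>q -> q is false, so <>s & (<>q -> q) is false.
    At 7: <>s requires s at some successor in {0, 1, 7}.
      s holds at 7, so <>s is true at 7.
    At 7: <>q is true, q is false, so <>q -> q is false.
      At 7: <>q requires q at some successor in {0, 1, 7}.
        q holds at 0, so <>q is true at 7.
Satisfying worlds: {0, 2, 3, 5}

0, 2, 3, 5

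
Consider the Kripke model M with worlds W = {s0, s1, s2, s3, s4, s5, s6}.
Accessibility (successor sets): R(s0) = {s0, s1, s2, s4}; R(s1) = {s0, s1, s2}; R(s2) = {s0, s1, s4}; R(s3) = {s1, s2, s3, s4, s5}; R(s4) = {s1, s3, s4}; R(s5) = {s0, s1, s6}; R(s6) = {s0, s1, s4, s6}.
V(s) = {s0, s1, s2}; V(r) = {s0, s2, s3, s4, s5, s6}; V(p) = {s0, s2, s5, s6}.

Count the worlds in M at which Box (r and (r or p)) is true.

Let φ = Box (r and (r or p)). Evaluate φ at each world:
  s0 (successors {s0, s1, s2, s4}): φ is false.
  s1 (successors {s0, s1, s2}): φ is false.
  s2 (successors {s0, s1, s4}): φ is false.
  s3 (successors {s1, s2, s3, s4, s5}): φ is false.
  s4 (successors {s1, s3, s4}): φ is false.
  s5 (successors {s0, s1, s6}): φ is false.
  s6 (successors {s0, s1, s4, s6}): φ is false.
For instance, at s2:
  At s2: Box (r and (r or p)) requires r and (r or p) at every successor {s0, s1, s4}.
    r and (r or p) fails at s1, so Box (r and (r or p)) is false at s2.
Satisfying worlds: none.

0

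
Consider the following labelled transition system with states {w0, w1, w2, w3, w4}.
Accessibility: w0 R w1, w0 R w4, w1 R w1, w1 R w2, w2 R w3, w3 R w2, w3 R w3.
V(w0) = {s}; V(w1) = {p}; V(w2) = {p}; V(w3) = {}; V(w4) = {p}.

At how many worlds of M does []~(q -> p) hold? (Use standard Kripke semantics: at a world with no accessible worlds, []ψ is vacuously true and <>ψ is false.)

1

Let φ = []~(q -> p). Evaluate φ at each world:
  w0 (successors {w1, w4}): φ is false.
  w1 (successors {w1, w2}): φ is false.
  w2 (successors {w3}): φ is false.
  w3 (successors {w2, w3}): φ is false.
  w4 (successors ∅): φ is true.
For instance, at w2:
  At w2: []~(q -> p) requires ~(q -> p) at every successor {w3}.
    ~(q -> p) fails at w3, so []~(q -> p) is false at w2.
Satisfying worlds: {w4}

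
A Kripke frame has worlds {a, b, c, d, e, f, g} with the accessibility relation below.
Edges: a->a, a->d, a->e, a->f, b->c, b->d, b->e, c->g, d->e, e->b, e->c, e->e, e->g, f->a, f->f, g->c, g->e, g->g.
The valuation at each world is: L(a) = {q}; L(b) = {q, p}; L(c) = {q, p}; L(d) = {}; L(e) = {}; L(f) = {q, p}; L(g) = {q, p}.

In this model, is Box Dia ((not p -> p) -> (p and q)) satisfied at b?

At b: Box Dia ((not p -> p) -> (p and q)) requires Dia ((not p -> p) -> (p and q)) at every successor {c, d, e}.
    At c: Dia ((not p -> p) -> (p and q)) requires (not p -> p) -> (p and q) at some successor in {g}.
      (not p -> p) -> (p and q) holds at g, so Dia ((not p -> p) -> (p and q)) is true at c.
    At d: Dia ((not p -> p) -> (p and q)) requires (not p -> p) -> (p and q) at some successor in {e}.
      (not p -> p) -> (p and q) holds at e, so Dia ((not p -> p) -> (p and q)) is true at d.
    At e: Dia ((not p -> p) -> (p and q)) requires (not p -> p) -> (p and q) at some successor in {b, c, e, g}.
      (not p -> p) -> (p and q) holds at b, so Dia ((not p -> p) -> (p and q)) is true at e.
So Box Dia ((not p -> p) -> (p and q)) is true at b.

Yes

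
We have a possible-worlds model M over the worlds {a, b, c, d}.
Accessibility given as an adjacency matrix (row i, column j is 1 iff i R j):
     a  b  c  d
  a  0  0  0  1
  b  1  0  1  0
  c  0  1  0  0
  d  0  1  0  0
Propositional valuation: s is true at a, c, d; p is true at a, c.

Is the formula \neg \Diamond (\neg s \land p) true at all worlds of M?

Let φ = \neg \Diamond (\neg s \land p). Evaluate φ at each world:
  a (successors {d}): φ is true.
  b (successors {a, c}): φ is true.
  c (successors {b}): φ is true.
  d (successors {b}): φ is true.
For instance, at a:
  At a: \Diamond (\neg s \land p) is false, so \neg \Diamond (\neg s \land p) is true.
    At a: \Diamond (\neg s \land p) requires \neg s \land p at some successor in {d}.
      At d: \neg s \land p is false.
    So \Diamond (\neg s \land p) is false at a.

Yes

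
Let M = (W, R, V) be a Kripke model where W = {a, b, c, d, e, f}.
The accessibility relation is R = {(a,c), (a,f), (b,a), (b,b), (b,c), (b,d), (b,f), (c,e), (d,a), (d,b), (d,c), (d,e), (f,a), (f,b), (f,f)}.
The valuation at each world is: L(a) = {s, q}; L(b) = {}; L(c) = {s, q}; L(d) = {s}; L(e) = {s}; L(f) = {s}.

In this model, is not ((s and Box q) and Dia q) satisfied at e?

At e: (s and Box q) and Dia q is false, so not ((s and Box q) and Dia q) is true.
  At e: s and Box q is true, Dia q is false, so (s and Box q) and Dia q is false.
    At e: s is true, Box q is true, so s and Box q is true.
      At e: no accessible worlds, so Box q holds vacuously.
    At e: no accessible worlds, so Dia q is false.

Yes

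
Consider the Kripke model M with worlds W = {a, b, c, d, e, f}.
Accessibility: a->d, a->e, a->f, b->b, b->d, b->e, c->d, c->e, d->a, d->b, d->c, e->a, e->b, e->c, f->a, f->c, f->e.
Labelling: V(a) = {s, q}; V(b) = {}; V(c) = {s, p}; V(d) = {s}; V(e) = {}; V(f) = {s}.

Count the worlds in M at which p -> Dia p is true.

5

Let φ = p -> Dia p. Evaluate φ at each world:
  a (successors {d, e, f}): φ is true.
  b (successors {b, d, e}): φ is true.
  c (successors {d, e}): φ is false.
  d (successors {a, b, c}): φ is true.
  e (successors {a, b, c}): φ is true.
  f (successors {a, c, e}): φ is true.
For instance, at b:
  At b: p is false, Dia p is false, so p -> Dia p is true.
    At b: Dia p requires p at some successor in {b, d, e}.
      At b: p is false.
      At d: p is false.
      At e: p is false.
    So Dia p is false at b.
Satisfying worlds: {a, b, d, e, f}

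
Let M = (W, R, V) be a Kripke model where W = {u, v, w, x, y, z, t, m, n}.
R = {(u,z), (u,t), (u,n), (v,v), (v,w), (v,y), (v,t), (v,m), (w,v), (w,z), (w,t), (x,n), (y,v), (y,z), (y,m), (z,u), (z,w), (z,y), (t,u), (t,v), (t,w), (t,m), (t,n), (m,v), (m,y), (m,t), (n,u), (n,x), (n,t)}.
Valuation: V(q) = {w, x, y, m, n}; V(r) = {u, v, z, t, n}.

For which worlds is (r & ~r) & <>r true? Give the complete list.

none

Let φ = (r & ~r) & <>r. Evaluate φ at each world:
  u (successors {z, t, n}): φ is false.
  v (successors {v, w, y, t, m}): φ is false.
  w (successors {v, z, t}): φ is false.
  x (successors {n}): φ is false.
  y (successors {v, z, m}): φ is false.
  z (successors {u, w, y}): φ is false.
  t (successors {u, v, w, m, n}): φ is false.
  m (successors {v, y, t}): φ is false.
  n (successors {u, x, t}): φ is false.
For instance, at y:
  At y: r & ~r is false, <>r is true, so (r & ~r) & <>r is false.
    At y: <>r requires r at some successor in {v, z, m}.
      r holds at v, so <>r is true at y.
Satisfying worlds: none.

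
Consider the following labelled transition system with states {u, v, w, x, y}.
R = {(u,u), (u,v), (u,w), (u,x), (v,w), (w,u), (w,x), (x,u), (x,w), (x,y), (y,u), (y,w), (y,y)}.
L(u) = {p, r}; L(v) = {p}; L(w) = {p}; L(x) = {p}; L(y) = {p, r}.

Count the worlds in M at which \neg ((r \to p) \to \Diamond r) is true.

Let φ = \neg ((r \to p) \to \Diamond r). Evaluate φ at each world:
  u (successors {u, v, w, x}): φ is false.
  v (successors {w}): φ is true.
  w (successors {u, x}): φ is false.
  x (successors {u, w, y}): φ is false.
  y (successors {u, w, y}): φ is false.
For instance, at x:
  At x: (r \to p) \to \Diamond r is true, so \neg ((r \to p) \to \Diamond r) is false.
    At x: r \to p is true, \Diamond r is true, so (r \to p) \to \Diamond r is true.
      At x: \Diamond r requires r at some successor in {u, w, y}.
        r holds at u, so \Diamond r is true at x.
Satisfying worlds: {v}

1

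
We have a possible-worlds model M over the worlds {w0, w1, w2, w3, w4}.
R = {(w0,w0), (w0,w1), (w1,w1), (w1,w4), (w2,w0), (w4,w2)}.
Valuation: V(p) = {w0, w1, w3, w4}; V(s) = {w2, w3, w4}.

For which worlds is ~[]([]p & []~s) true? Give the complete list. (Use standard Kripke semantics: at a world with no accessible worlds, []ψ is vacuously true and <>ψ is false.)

Recall that []ψ holds at a world iff ψ holds at every accessible world, and <>ψ holds iff ψ holds at some accessible world.
Let φ = ~[]([]p & []~s). Evaluate φ at each world:
  w0 (successors {w0, w1}): φ is true.
  w1 (successors {w1, w4}): φ is true.
  w2 (successors {w0}): φ is false.
  w3 (successors ∅): φ is false.
  w4 (successors {w2}): φ is false.
For instance, at w4:
  At w4: []([]p & []~s) is true, so ~[]([]p & []~s) is false.
    At w4: []([]p & []~s) requires []p & []~s at every successor {w2}.
      At w2: []p & []~s is true.
    So []([]p & []~s) is true at w4.
Satisfying worlds: {w0, w1}

w0, w1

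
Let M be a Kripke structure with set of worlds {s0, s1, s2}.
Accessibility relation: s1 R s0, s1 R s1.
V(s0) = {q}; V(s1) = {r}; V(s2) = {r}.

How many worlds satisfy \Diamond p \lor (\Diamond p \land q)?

Let φ = \Diamond p \lor (\Diamond p \land q). Evaluate φ at each world:
  s0 (successors ∅): φ is false.
  s1 (successors {s0, s1}): φ is false.
  s2 (successors ∅): φ is false.
For instance, at s1:
  At s1: \Diamond p is false, \Diamond p \land q is false, so \Diamond p \lor (\Diamond p \land q) is false.
    At s1: \Diamond p requires p at some successor in {s0, s1}.
      At s0: p is false.
      At s1: p is false.
    So \Diamond p is false at s1.
    At s1: \Diamond p is false, q is false, so \Diamond p \land q is false.
      At s1: \Diamond p requires p at some successor in {s0, s1}.
        At s0: p is false.
        At s1: p is false.
      So \Diamond p is false at s1.
Satisfying worlds: none.

0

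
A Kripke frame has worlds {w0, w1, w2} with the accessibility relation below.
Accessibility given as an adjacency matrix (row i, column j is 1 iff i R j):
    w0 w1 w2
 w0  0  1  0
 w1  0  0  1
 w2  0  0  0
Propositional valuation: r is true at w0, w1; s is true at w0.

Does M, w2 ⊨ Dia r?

No

Recall that Dia ψ holds at a world iff ψ holds at some accessible world.
At w2: no accessible worlds, so Dia r is false.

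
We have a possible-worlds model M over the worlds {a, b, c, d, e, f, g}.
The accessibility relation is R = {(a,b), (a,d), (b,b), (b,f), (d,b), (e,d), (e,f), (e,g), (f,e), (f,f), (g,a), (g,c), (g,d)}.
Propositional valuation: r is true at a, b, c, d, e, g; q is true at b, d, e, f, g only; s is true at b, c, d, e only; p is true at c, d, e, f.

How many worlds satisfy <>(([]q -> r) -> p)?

Recall that []ψ holds at a world iff ψ holds at every accessible world, and <>ψ holds iff ψ holds at some accessible world.
Let φ = <>(([]q -> r) -> p). Evaluate φ at each world:
  a (successors {b, d}): φ is true.
  b (successors {b, f}): φ is true.
  c (successors ∅): φ is false.
  d (successors {b}): φ is false.
  e (successors {d, f, g}): φ is true.
  f (successors {e, f}): φ is true.
  g (successors {a, c, d}): φ is true.
For instance, at d:
  At d: <>(([]q -> r) -> p) requires ([]q -> r) -> p at some successor in {b}.
    At b: ([]q -> r) -> p is false.
  So <>(([]q -> r) -> p) is false at d.
Satisfying worlds: {a, b, e, f, g}

5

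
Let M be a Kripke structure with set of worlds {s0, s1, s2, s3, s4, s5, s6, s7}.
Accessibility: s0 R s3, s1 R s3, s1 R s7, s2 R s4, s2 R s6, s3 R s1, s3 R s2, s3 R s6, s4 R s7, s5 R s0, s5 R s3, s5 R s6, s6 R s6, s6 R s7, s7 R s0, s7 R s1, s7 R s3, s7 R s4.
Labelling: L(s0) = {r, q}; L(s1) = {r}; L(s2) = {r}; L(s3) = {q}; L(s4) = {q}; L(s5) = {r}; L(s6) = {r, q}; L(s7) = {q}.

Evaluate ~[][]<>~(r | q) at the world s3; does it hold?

At s3: [][]<>~(r | q) is false, so ~[][]<>~(r | q) is true.
  At s3: [][]<>~(r | q) requires []<>~(r | q) at every successor {s1, s2, s6}.
    []<>~(r | q) fails at s1, so [][]<>~(r | q) is false at s3.
      At s1: []<>~(r | q) requires <>~(r | q) at every successor {s3, s7}.
        <>~(r | q) fails at s3, so []<>~(r | q) is false at s1.

Yes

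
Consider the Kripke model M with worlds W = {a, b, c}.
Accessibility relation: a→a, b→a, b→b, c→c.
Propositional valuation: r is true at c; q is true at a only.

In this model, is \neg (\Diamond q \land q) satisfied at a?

At a: \Diamond q \land q is true, so \neg (\Diamond q \land q) is false.
  At a: \Diamond q is true, q is true, so \Diamond q \land q is true.
    At a: \Diamond q requires q at some successor in {a}.
      q holds at a, so \Diamond q is true at a.

No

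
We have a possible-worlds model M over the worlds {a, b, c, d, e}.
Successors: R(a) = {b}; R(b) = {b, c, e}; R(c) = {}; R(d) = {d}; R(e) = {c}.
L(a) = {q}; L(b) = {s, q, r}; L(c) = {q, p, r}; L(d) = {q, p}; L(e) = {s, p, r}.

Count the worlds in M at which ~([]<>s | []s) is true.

3

Let φ = ~([]<>s | []s). Evaluate φ at each world:
  a (successors {b}): φ is false.
  b (successors {b, c, e}): φ is true.
  c (successors ∅): φ is false.
  d (successors {d}): φ is true.
  e (successors {c}): φ is true.
For instance, at a:
  At a: []<>s | []s is true, so ~([]<>s | []s) is false.
    At a: []<>s is true, []s is true, so []<>s | []s is true.
      At a: []<>s requires <>s at every successor {b}.
        At b: <>s is true.
      So []<>s is true at a.
      At a: []s requires s at every successor {b}.
        At b: s is true.
      So []s is true at a.
Satisfying worlds: {b, d, e}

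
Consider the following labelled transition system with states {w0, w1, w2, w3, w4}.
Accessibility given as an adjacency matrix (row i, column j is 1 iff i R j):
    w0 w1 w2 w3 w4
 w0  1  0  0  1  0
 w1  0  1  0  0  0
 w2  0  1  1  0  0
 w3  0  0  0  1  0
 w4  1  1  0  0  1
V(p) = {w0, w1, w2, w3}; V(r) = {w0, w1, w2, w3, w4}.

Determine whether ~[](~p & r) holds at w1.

Yes

At w1: [](~p & r) is false, so ~[](~p & r) is true.
  At w1: [](~p & r) requires ~p & r at every successor {w1}.
    ~p & r fails at w1, so [](~p & r) is false at w1.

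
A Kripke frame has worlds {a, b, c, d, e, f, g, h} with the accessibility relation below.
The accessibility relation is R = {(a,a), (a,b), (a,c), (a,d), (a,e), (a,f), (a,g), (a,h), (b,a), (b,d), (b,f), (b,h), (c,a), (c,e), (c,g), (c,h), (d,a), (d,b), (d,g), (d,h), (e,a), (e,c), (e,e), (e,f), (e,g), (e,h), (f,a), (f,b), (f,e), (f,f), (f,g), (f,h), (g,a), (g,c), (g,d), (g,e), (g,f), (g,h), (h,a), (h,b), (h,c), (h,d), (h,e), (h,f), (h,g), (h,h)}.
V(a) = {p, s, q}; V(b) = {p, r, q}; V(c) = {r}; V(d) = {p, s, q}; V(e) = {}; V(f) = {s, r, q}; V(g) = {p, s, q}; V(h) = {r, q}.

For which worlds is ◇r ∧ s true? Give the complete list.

Let φ = ◇r ∧ s. Evaluate φ at each world:
  a (successors {a, b, c, d, e, f, g, h}): φ is true.
  b (successors {a, d, f, h}): φ is false.
  c (successors {a, e, g, h}): φ is false.
  d (successors {a, b, g, h}): φ is true.
  e (successors {a, c, e, f, g, h}): φ is false.
  f (successors {a, b, e, f, g, h}): φ is true.
  g (successors {a, c, d, e, f, h}): φ is true.
  h (successors {a, b, c, d, e, f, g, h}): φ is false.
For instance, at c:
  At c: ◇r is true, s is false, so ◇r ∧ s is false.
    At c: ◇r requires r at some successor in {a, e, g, h}.
      r holds at h, so ◇r is true at c.
Satisfying worlds: {a, d, f, g}

a, d, f, g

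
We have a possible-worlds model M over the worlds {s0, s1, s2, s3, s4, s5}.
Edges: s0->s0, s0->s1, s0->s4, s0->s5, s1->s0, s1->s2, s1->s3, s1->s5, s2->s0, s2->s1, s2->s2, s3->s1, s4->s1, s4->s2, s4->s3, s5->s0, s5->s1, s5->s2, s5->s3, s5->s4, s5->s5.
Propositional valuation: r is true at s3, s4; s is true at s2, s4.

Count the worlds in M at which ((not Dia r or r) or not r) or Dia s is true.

6

Recall that Dia ψ holds at a world iff ψ holds at some accessible world.
Let φ = ((not Dia r or r) or not r) or Dia s. Evaluate φ at each world:
  s0 (successors {s0, s1, s4, s5}): φ is true.
  s1 (successors {s0, s2, s3, s5}): φ is true.
  s2 (successors {s0, s1, s2}): φ is true.
  s3 (successors {s1}): φ is true.
  s4 (successors {s1, s2, s3}): φ is true.
  s5 (successors {s0, s1, s2, s3, s4, s5}): φ is true.
For instance, at s1:
  At s1: (not Dia r or r) or not r is true, Dia s is true, so ((not Dia r or r) or not r) or Dia s is true.
    At s1: not Dia r or r is false, not r is true, so (not Dia r or r) or not r is true.
      At s1: not Dia r is false, r is false, so not Dia r or r is false.
    At s1: Dia s requires s at some successor in {s0, s2, s3, s5}.
      s holds at s2, so Dia s is true at s1.
Satisfying worlds: {s0, s1, s2, s3, s4, s5}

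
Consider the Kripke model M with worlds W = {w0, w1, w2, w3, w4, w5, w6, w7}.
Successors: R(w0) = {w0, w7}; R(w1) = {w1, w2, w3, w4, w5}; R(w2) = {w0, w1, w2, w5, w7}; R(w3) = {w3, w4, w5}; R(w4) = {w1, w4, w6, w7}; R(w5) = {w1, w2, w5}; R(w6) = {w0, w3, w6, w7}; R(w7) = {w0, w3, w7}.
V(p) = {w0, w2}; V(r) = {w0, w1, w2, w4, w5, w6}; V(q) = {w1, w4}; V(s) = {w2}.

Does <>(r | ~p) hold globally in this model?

Let φ = <>(r | ~p). Evaluate φ at each world:
  w0 (successors {w0, w7}): φ is true.
  w1 (successors {w1, w2, w3, w4, w5}): φ is true.
  w2 (successors {w0, w1, w2, w5, w7}): φ is true.
  w3 (successors {w3, w4, w5}): φ is true.
  w4 (successors {w1, w4, w6, w7}): φ is true.
  w5 (successors {w1, w2, w5}): φ is true.
  w6 (successors {w0, w3, w6, w7}): φ is true.
  w7 (successors {w0, w3, w7}): φ is true.
For instance, at w7:
  At w7: <>(r | ~p) requires r | ~p at some successor in {w0, w3, w7}.
    r | ~p holds at w0, so <>(r | ~p) is true at w7.

Yes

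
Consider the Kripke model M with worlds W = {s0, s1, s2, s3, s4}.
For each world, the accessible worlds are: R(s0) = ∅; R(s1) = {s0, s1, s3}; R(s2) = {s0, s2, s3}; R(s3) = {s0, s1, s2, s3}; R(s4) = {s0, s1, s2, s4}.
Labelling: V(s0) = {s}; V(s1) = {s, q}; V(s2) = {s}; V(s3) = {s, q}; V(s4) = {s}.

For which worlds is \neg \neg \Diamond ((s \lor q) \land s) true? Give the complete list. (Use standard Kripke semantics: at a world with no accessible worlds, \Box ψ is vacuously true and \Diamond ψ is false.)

s1, s2, s3, s4

Recall that \Diamond ψ holds at a world iff ψ holds at some accessible world.
Let φ = \neg \neg \Diamond ((s \lor q) \land s). Evaluate φ at each world:
  s0 (successors ∅): φ is false.
  s1 (successors {s0, s1, s3}): φ is true.
  s2 (successors {s0, s2, s3}): φ is true.
  s3 (successors {s0, s1, s2, s3}): φ is true.
  s4 (successors {s0, s1, s2, s4}): φ is true.
For instance, at s1:
  At s1: \neg \Diamond ((s \lor q) \land s) is false, so \neg \neg \Diamond ((s \lor q) \land s) is true.
    At s1: \Diamond ((s \lor q) \land s) is true, so \neg \Diamond ((s \lor q) \land s) is false.
      At s1: \Diamond ((s \lor q) \land s) requires (s \lor q) \land s at some successor in {s0, s1, s3}.
        (s \lor q) \land s holds at s0, so \Diamond ((s \lor q) \land s) is true at s1.
Satisfying worlds: {s1, s2, s3, s4}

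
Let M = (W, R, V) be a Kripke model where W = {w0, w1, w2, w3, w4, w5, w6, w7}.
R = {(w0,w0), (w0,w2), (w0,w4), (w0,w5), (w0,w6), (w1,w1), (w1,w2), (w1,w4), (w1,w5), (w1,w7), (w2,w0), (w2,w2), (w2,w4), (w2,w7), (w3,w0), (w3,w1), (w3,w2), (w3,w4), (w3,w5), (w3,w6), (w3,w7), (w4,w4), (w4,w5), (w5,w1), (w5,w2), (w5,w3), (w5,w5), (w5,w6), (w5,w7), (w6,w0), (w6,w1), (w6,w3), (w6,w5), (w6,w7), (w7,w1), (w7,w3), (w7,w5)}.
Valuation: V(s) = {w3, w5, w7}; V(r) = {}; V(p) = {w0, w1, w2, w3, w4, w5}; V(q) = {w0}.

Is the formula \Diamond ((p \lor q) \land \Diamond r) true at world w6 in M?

At w6: \Diamond ((p \lor q) \land \Diamond r) requires (p \lor q) \land \Diamond r at some successor in {w0, w1, w3, w5, w7}.
  At w0: (p \lor q) \land \Diamond r is false.
  At w1: (p \lor q) \land \Diamond r is false.
  At w3: (p \lor q) \land \Diamond r is false.
  At w5: (p \lor q) \land \Diamond r is false.
  At w7: (p \lor q) \land \Diamond r is false.
So \Diamond ((p \lor q) \land \Diamond r) is false at w6.

No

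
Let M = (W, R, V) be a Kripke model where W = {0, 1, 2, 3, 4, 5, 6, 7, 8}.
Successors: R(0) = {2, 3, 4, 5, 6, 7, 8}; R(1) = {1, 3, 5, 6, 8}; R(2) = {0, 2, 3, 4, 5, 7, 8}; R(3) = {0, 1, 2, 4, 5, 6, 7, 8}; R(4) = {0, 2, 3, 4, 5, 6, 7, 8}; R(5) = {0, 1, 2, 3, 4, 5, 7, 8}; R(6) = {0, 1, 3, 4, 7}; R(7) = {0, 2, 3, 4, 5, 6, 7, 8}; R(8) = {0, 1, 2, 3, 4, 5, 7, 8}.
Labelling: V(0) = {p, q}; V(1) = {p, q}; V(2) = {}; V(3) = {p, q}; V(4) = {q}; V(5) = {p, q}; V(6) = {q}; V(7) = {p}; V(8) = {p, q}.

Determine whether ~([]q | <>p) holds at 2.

At 2: []q | <>p is true, so ~([]q | <>p) is false.
  At 2: []q is false, <>p is true, so []q | <>p is true.
    At 2: []q requires q at every successor {0, 2, 3, 4, 5, 7, 8}.
      q fails at 2, so []q is false at 2.
    At 2: <>p requires p at some successor in {0, 2, 3, 4, 5, 7, 8}.
      p holds at 0, so <>p is true at 2.

No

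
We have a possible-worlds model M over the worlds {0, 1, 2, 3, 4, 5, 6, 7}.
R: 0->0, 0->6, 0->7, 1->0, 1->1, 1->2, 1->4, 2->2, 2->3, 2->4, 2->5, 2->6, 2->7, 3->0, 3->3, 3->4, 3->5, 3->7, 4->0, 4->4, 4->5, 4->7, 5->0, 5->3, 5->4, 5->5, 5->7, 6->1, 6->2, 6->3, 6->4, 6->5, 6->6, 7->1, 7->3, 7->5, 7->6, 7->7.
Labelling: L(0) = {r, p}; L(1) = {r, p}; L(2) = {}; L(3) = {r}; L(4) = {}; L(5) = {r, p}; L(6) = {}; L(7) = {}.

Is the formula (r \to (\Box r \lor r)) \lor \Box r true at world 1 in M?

Yes

At 1: r \to (\Box r \lor r) is true, \Box r is false, so (r \to (\Box r \lor r)) \lor \Box r is true.
  At 1: r is true, \Box r \lor r is true, so r \to (\Box r \lor r) is true.
    At 1: \Box r is false, r is true, so \Box r \lor r is true.
      At 1: \Box r requires r at every successor {0, 1, 2, 4}.
        r fails at 2, so \Box r is false at 1.
  At 1: \Box r requires r at every successor {0, 1, 2, 4}.
    r fails at 2, so \Box r is false at 1.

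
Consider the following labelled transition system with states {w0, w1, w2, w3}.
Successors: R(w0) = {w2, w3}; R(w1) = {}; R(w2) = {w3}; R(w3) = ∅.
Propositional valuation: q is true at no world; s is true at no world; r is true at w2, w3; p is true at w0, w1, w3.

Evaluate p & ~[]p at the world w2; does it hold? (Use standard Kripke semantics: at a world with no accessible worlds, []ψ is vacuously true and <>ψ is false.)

No

At w2: p is false, ~[]p is false, so p & ~[]p is false.
  At w2: []p is true, so ~[]p is false.
    At w2: []p requires p at every successor {w3}.
      At w3: p is true.
    So []p is true at w2.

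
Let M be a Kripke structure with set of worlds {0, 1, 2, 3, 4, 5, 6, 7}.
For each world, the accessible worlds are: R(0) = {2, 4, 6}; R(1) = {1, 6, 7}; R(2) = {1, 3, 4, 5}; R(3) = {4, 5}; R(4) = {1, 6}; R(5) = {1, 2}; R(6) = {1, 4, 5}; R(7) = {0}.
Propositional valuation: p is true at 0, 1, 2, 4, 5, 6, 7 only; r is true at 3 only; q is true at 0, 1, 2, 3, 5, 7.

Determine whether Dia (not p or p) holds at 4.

Yes

Recall that Dia ψ holds at a world iff ψ holds at some accessible world.
At 4: Dia (not p or p) requires not p or p at some successor in {1, 6}.
  not p or p holds at 1, so Dia (not p or p) is true at 4.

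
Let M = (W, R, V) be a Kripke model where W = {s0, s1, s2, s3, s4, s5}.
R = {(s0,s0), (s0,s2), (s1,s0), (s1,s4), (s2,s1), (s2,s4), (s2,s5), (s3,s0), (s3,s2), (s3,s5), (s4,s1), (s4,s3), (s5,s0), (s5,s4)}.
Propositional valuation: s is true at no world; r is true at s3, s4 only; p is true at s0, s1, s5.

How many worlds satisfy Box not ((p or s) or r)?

Let φ = Box not ((p or s) or r). Evaluate φ at each world:
  s0 (successors {s0, s2}): φ is false.
  s1 (successors {s0, s4}): φ is false.
  s2 (successors {s1, s4, s5}): φ is false.
  s3 (successors {s0, s2, s5}): φ is false.
  s4 (successors {s1, s3}): φ is false.
  s5 (successors {s0, s4}): φ is false.
For instance, at s0:
  At s0: Box not ((p or s) or r) requires not ((p or s) or r) at every successor {s0, s2}.
    not ((p or s) or r) fails at s0, so Box not ((p or s) or r) is false at s0.
Satisfying worlds: none.

0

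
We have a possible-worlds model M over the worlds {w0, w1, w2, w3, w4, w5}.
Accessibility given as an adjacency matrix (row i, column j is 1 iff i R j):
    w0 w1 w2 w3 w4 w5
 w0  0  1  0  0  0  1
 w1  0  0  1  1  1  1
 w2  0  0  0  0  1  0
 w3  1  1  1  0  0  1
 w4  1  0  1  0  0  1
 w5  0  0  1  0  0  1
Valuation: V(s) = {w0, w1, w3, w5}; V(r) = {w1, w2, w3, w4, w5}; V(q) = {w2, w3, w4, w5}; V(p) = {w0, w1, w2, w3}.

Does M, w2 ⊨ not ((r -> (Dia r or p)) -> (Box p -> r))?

Recall that Box ψ holds at a world iff ψ holds at every accessible world, and Dia ψ holds iff ψ holds at some accessible world.
At w2: (r -> (Dia r or p)) -> (Box p -> r) is true, so not ((r -> (Dia r or p)) -> (Box p -> r)) is false.
  At w2: r -> (Dia r or p) is true, Box p -> r is true, so (r -> (Dia r or p)) -> (Box p -> r) is true.
    At w2: r is true, Dia r or p is true, so r -> (Dia r or p) is true.
      At w2: Dia r is true, p is true, so Dia r or p is true.
    At w2: Box p is false, r is true, so Box p -> r is true.
      At w2: Box p requires p at every successor {w4}.
        p fails at w4, so Box p is false at w2.

No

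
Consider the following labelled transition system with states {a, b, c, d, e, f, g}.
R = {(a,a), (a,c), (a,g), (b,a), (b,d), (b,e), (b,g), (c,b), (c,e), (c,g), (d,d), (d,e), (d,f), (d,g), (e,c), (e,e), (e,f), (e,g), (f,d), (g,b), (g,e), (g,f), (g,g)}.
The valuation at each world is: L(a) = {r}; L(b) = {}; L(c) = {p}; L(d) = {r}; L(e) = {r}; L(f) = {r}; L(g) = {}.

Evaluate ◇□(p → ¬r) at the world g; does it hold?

Yes

At g: ◇□(p → ¬r) requires □(p → ¬r) at some successor in {b, e, f, g}.
  □(p → ¬r) holds at b, so ◇□(p → ¬r) is true at g.
    At b: □(p → ¬r) requires p → ¬r at every successor {a, d, e, g}.
      At a: p → ¬r is true.
      At d: p → ¬r is true.
      At e: p → ¬r is true.
      At g: p → ¬r is true.
    So □(p → ¬r) is true at b.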